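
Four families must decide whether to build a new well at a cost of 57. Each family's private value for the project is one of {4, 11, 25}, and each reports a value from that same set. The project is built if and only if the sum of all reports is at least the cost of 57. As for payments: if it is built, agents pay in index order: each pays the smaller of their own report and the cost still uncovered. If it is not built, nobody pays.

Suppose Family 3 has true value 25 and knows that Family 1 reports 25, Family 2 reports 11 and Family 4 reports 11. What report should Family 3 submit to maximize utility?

Report 4: project not built, utility 0.
Report 11: project built, pays 11, utility 25 - 11 = 14.
Report 25: project built, pays 21, utility 25 - 21 = 4.
The best choice is 11 with utility 14.

11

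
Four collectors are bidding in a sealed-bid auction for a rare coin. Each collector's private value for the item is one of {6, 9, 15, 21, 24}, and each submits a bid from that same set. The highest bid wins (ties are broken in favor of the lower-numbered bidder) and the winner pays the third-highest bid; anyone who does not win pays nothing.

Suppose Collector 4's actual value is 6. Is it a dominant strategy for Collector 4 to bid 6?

Check each profile of the others' bids and compare truth against every alternative bid.
Others bid (6, 6, 6): truth gives 0, best alternative gives 0.
Others bid (6, 6, 9): truth gives 0, best alternative gives 0.
Others bid (6, 6, 15): truth gives 0, best alternative gives 0.
Others bid (6, 6, 21): truth gives 0, best alternative gives 0.
Others bid (6, 6, 24): truth gives 0, best alternative gives 0.
Others bid (6, 9, 6): truth gives 0, best alternative gives 0.
(Remaining 119 profiles checked similarly; truth is weakly best in each.)
In every case the truthful bid is at least as good as any alternative, so it is a dominant strategy.

Yes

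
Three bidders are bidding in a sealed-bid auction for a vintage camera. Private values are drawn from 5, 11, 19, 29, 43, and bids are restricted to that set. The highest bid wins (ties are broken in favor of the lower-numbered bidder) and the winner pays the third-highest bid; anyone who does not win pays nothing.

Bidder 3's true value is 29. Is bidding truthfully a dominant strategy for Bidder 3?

No

Consider the case where Bidder 1 bids 5 and Bidder 2 bids 29.
Truthful bid 29: loses, pays 0, utility 0.
Bid 43 instead: wins, pays 5, utility 29 - 5 = 24.
Since 24 > 0, bidding 43 is strictly better here, so truthful bidding is not dominant.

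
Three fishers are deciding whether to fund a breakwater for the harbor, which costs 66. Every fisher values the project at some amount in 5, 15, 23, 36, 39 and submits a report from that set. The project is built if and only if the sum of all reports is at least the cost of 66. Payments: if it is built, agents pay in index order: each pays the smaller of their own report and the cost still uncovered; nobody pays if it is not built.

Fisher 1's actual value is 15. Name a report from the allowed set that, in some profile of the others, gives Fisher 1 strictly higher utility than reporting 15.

Suppose Fisher 2 reports 23 and Fisher 3 reports 39.
Report 15: project built, pays 15, utility 15 - 15 = 0.
Report 5: project built, pays 5, utility 15 - 5 = 10.
So reporting 5 beats truth here (10 > 0).

5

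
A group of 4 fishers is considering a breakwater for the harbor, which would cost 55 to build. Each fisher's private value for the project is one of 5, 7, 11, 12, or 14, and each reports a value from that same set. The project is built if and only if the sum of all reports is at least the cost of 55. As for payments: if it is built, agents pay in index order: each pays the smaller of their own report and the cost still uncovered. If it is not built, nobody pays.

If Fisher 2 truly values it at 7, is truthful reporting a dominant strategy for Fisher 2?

Yes

Check each profile of the others' reports and compare truth against every alternative report.
Others report (5, 5, 5): truth gives 0, best alternative gives 0.
Others report (5, 5, 7): truth gives 0, best alternative gives 0.
Others report (5, 5, 11): truth gives 0, best alternative gives 0.
Others report (5, 5, 12): truth gives 0, best alternative gives 0.
Others report (5, 5, 14): truth gives 0, best alternative gives 0.
Others report (5, 7, 5): truth gives 0, best alternative gives 0.
(Remaining 119 profiles checked similarly; truth is weakly best in each.)
In every case the truthful report is at least as good as any alternative, so it is a dominant strategy.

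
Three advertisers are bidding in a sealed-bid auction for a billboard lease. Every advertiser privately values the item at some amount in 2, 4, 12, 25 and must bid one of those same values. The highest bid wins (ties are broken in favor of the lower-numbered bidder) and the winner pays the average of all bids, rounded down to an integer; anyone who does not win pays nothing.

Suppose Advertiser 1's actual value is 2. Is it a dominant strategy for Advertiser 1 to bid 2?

Check each profile of the others' bids and compare truth against every alternative bid.
Others bid (4, 4): truth gives 0, best alternative gives -2.
Others bid (2, 4): truth gives 0, best alternative gives -1.
Others bid (4, 2): truth gives 0, best alternative gives -1.
Others bid (2, 2): truth gives 0, best alternative gives 0.
Others bid (2, 12): truth gives 0, best alternative gives 0.
Others bid (2, 25): truth gives 0, best alternative gives 0.
(Remaining 10 profiles checked similarly; truth is weakly best in each.)
In every case the truthful bid is at least as good as any alternative, so it is a dominant strategy.

Yes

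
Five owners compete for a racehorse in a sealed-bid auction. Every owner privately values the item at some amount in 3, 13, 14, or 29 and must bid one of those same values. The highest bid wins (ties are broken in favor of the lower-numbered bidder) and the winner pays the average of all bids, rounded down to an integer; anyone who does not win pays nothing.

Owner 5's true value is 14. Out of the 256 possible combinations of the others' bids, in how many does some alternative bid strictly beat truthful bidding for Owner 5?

Others bid (3, 3, 3, 14): truth gives 0; bid 29 gives 4 > 0. Violating.
Others bid (3, 3, 13, 14): truth gives 0; bid 29 gives 2 > 0. Violating.
Others bid (3, 3, 14, 3): truth gives 0; bid 29 gives 4 > 0. Violating.
Others bid (3, 3, 14, 13): truth gives 0; bid 29 gives 2 > 0. Violating.
Others bid (3, 3, 3, 3): truth gives 9; no alternative beats it.
Others bid (3, 3, 3, 13): truth gives 7; no alternative beats it.
(Checking all 256 profiles: 22 have a profitable deviation, 234 do not.)

22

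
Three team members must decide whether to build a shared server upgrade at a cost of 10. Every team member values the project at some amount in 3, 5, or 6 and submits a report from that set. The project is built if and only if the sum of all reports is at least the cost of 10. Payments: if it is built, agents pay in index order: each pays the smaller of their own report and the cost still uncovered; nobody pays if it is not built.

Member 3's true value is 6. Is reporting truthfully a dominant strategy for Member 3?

Yes

Check each profile of the others' reports and compare truth against every alternative report.
Others report (5, 5): truth gives 6, best alternative gives 6.
Others report (5, 6): truth gives 6, best alternative gives 6.
Others report (6, 5): truth gives 6, best alternative gives 6.
Others report (6, 6): truth gives 6, best alternative gives 6.
Others report (3, 6): truth gives 5, best alternative gives 5.
Others report (6, 3): truth gives 5, best alternative gives 5.
(Remaining 3 profiles checked similarly; truth is weakly best in each.)
In every case the truthful report is at least as good as any alternative, so it is a dominant strategy.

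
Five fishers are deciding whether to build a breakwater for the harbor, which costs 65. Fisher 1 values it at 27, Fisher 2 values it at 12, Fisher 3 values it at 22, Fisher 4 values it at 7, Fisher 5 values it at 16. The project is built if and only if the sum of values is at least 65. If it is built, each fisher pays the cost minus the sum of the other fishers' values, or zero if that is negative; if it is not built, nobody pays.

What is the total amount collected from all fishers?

Total value 84 ≥ cost 65, so it is built.
Fisher 1: others sum to 57; max(0, 65 - 57) = 8.
Fisher 2: others sum to 72; max(0, 65 - 72) = 0.
Fisher 3: others sum to 62; max(0, 65 - 62) = 3.
Fisher 4: others sum to 77; max(0, 65 - 77) = 0.
Fisher 5: others sum to 68; max(0, 65 - 68) = 0.
Total collected = 8 + 0 + 3 + 0 + 0 = 11.

11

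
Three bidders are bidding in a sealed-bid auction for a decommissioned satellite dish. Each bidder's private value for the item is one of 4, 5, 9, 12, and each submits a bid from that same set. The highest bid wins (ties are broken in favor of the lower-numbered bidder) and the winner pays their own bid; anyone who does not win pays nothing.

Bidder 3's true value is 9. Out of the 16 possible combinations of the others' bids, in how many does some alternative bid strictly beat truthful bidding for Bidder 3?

Others bid (4, 4): truth gives 0; bid 5 gives 4 > 0. Violating.
Others bid (4, 5): truth gives 0; no alternative beats it.
Others bid (4, 9): truth gives 0; no alternative beats it.
(Checking all 16 profiles: 1 has a profitable deviation, 15 do not.)

1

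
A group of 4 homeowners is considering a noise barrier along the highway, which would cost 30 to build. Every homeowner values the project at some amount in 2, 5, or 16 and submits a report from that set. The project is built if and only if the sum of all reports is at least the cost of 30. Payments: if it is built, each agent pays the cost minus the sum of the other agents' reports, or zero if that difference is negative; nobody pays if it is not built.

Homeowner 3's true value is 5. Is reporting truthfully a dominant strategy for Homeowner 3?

Yes

Check each profile of the others' reports and compare truth against every alternative report.
Others report (2, 16, 16): truth gives 5, best alternative gives 5.
Others report (5, 16, 16): truth gives 5, best alternative gives 5.
Others report (16, 2, 16): truth gives 5, best alternative gives 5.
Others report (16, 5, 16): truth gives 5, best alternative gives 5.
Others report (16, 16, 2): truth gives 5, best alternative gives 5.
Others report (16, 16, 5): truth gives 5, best alternative gives 5.
(Remaining 21 profiles checked similarly; truth is weakly best in each.)
In every case the truthful report is at least as good as any alternative, so it is a dominant strategy.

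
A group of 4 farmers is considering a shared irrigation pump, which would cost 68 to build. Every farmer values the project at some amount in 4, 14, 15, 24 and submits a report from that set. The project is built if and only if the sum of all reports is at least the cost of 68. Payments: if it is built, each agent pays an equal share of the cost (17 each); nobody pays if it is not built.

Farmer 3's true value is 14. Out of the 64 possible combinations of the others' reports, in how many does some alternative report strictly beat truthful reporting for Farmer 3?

9

Others report (14, 24, 24): truth gives -3; report 4 gives 0 > -3. Violating.
Others report (15, 15, 24): truth gives -3; report 4 gives 0 > -3. Violating.
Others report (15, 24, 15): truth gives -3; report 4 gives 0 > -3. Violating.
Others report (15, 24, 24): truth gives -3; report 4 gives 0 > -3. Violating.
Others report (4, 4, 4): truth gives 0; no alternative beats it.
Others report (4, 4, 14): truth gives 0; no alternative beats it.
(Checking all 64 profiles: 9 have a profitable deviation, 55 do not.)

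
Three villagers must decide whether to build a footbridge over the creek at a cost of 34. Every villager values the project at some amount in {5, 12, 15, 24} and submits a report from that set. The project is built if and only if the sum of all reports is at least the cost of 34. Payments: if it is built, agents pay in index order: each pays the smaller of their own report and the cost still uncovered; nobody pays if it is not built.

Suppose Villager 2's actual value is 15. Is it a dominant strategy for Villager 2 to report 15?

Consider the case where Villager 1 reports 5 and Villager 3 reports 24.
Truthful report 15: project built, pays 15, utility 15 - 15 = 0.
Report 5 instead: project built, pays 5, utility 15 - 5 = 10.
Since 10 > 0, reporting 5 is strictly better here, so truthful reporting is not dominant.

No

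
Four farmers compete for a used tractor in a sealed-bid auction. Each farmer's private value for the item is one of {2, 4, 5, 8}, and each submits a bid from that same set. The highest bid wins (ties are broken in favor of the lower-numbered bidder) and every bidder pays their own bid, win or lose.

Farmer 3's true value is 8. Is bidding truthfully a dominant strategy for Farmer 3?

Consider the case where Farmer 1 bids 2, Farmer 2 bids 2 and Farmer 4 bids 2.
Truthful bid 8: wins, pays 8, utility 8 - 8 = 0.
Bid 4 instead: wins, pays 4, utility 8 - 4 = 4.
Since 4 > 0, bidding 4 is strictly better here, so truthful bidding is not dominant.

No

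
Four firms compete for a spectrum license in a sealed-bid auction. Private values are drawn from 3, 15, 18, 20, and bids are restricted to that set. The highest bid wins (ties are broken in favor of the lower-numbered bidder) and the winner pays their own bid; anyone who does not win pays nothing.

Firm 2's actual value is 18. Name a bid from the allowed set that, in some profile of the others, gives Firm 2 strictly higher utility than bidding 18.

15

Suppose Firm 1 bids 3, Firm 3 bids 3 and Firm 4 bids 3.
Bid 18: wins, pays 18, utility 18 - 18 = 0.
Bid 15: wins, pays 15, utility 18 - 15 = 3.
So bidding 15 beats truth here (3 > 0).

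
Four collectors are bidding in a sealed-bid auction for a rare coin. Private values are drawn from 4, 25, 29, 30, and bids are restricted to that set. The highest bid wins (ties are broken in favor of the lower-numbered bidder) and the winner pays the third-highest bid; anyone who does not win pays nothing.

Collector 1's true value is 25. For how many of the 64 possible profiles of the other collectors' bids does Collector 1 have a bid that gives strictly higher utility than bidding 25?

Others bid (4, 4, 29): truth gives 0; bid 29 gives 21 > 0. Violating.
Others bid (4, 4, 30): truth gives 0; bid 30 gives 21 > 0. Violating.
Others bid (4, 29, 4): truth gives 0; bid 29 gives 21 > 0. Violating.
Others bid (4, 30, 4): truth gives 0; bid 30 gives 21 > 0. Violating.
Others bid (4, 4, 4): truth gives 21; no alternative beats it.
Others bid (4, 4, 25): truth gives 21; no alternative beats it.
(Checking all 64 profiles: 6 have a profitable deviation, 58 do not.)

6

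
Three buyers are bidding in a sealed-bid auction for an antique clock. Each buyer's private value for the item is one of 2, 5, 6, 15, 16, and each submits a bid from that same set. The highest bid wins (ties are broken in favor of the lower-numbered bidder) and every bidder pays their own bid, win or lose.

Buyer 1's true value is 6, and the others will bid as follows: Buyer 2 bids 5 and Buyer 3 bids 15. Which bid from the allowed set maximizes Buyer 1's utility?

2

Bid 2: loses but pays 2, utility -2.
Bid 5: loses but pays 5, utility -5.
Bid 6: loses but pays 6, utility -6.
Bid 15: wins, pays 15, utility 6 - 15 = -9.
Bid 16: wins, pays 16, utility 6 - 16 = -10.
The best choice is 2 with utility -2.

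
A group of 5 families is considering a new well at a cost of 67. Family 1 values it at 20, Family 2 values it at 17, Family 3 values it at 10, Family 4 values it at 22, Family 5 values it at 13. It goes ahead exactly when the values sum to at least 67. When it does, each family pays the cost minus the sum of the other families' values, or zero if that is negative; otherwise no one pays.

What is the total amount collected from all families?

14

Total value 82 ≥ cost 67, so it is built.
Family 1: others sum to 62; max(0, 67 - 62) = 5.
Family 2: others sum to 65; max(0, 67 - 65) = 2.
Family 3: others sum to 72; max(0, 67 - 72) = 0.
Family 4: others sum to 60; max(0, 67 - 60) = 7.
Family 5: others sum to 69; max(0, 67 - 69) = 0.
Total collected = 5 + 2 + 0 + 7 + 0 = 14.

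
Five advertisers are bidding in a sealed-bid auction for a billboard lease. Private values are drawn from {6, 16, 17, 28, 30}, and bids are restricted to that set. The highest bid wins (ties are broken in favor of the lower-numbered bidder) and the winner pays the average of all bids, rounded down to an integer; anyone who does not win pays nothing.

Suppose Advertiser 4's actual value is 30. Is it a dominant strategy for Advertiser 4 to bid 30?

Consider the case where Advertiser 1 bids 6, Advertiser 2 bids 6, Advertiser 3 bids 6 and Advertiser 5 bids 6.
Truthful bid 30: wins, pays 10, utility 30 - 10 = 20.
Bid 16 instead: wins, pays 8, utility 30 - 8 = 22.
Since 22 > 20, bidding 16 is strictly better here, so truthful bidding is not dominant.

No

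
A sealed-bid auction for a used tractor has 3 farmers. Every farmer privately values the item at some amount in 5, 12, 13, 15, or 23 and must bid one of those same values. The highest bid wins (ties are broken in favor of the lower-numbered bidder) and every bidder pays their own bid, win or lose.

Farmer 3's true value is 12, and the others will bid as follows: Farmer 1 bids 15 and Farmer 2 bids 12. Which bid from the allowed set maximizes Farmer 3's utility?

5

Bid 5: loses but pays 5, utility -5.
Bid 12: loses but pays 12, utility -12.
Bid 13: loses but pays 13, utility -13.
Bid 15: loses but pays 15, utility -15.
Bid 23: wins, pays 23, utility 12 - 23 = -11.
The best choice is 5 with utility -5.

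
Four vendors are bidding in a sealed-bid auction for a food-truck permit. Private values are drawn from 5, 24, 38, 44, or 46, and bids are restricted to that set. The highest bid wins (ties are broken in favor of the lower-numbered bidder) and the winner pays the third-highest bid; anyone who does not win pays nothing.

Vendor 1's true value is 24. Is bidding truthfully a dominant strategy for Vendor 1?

No

Consider the case where Vendor 2 bids 5, Vendor 3 bids 5 and Vendor 4 bids 38.
Truthful bid 24: loses, pays 0, utility 0.
Bid 38 instead: wins, pays 5, utility 24 - 5 = 19.
Since 19 > 0, bidding 38 is strictly better here, so truthful bidding is not dominant.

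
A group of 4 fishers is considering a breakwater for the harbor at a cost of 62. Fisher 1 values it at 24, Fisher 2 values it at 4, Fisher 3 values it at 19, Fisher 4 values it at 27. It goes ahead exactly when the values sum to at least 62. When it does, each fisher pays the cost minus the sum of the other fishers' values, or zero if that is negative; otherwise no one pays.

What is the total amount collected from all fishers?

Total value 74 ≥ cost 62, so it is built.
Fisher 1: others sum to 50; max(0, 62 - 50) = 12.
Fisher 2: others sum to 70; max(0, 62 - 70) = 0.
Fisher 3: others sum to 55; max(0, 62 - 55) = 7.
Fisher 4: others sum to 47; max(0, 62 - 47) = 15.
Total collected = 12 + 0 + 7 + 15 = 34.

34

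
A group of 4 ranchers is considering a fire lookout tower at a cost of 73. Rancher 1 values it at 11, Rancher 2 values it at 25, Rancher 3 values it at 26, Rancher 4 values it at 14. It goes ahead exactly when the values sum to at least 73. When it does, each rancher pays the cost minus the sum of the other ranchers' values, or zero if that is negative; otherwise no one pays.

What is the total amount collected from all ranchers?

Total value 76 ≥ cost 73, so it is built.
Rancher 1: others sum to 65; max(0, 73 - 65) = 8.
Rancher 2: others sum to 51; max(0, 73 - 51) = 22.
Rancher 3: others sum to 50; max(0, 73 - 50) = 23.
Rancher 4: others sum to 62; max(0, 73 - 62) = 11.
Total collected = 8 + 22 + 23 + 11 = 64.

64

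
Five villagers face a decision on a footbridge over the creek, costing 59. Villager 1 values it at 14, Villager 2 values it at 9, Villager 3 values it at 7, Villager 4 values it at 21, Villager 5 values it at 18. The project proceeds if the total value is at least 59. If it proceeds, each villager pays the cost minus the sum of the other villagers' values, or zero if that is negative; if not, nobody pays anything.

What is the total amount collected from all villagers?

Total value 69 ≥ cost 59, so it is built.
Villager 1: others sum to 55; max(0, 59 - 55) = 4.
Villager 2: others sum to 60; max(0, 59 - 60) = 0.
Villager 3: others sum to 62; max(0, 59 - 62) = 0.
Villager 4: others sum to 48; max(0, 59 - 48) = 11.
Villager 5: others sum to 51; max(0, 59 - 51) = 8.
Total collected = 4 + 0 + 0 + 11 + 8 = 23.

23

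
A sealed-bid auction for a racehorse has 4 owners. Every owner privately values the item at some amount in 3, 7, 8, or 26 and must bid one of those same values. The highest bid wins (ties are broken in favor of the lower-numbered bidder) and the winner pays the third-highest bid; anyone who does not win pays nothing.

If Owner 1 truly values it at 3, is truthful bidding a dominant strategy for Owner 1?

Check each profile of the others' bids and compare truth against every alternative bid.
Others bid (3, 7, 7): truth gives 0, best alternative gives -4.
Others bid (7, 3, 7): truth gives 0, best alternative gives -4.
Others bid (7, 7, 3): truth gives 0, best alternative gives -4.
Others bid (7, 7, 7): truth gives 0, best alternative gives -4.
Others bid (3, 3, 3): truth gives 0, best alternative gives 0.
Others bid (3, 3, 7): truth gives 0, best alternative gives 0.
(Remaining 58 profiles checked similarly; truth is weakly best in each.)
In every case the truthful bid is at least as good as any alternative, so it is a dominant strategy.

Yes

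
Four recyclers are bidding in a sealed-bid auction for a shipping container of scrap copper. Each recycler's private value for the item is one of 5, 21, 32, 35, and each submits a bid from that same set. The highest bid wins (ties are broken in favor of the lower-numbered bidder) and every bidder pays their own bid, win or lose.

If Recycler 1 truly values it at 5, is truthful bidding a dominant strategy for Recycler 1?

Yes

Check each profile of the others' bids and compare truth against every alternative bid.
Others bid (5, 5, 5): truth gives 0, best alternative gives -16.
Others bid (5, 5, 32): truth gives -5, best alternative gives -21.
Others bid (5, 5, 35): truth gives -5, best alternative gives -21.
Others bid (5, 21, 32): truth gives -5, best alternative gives -21.
Others bid (5, 21, 35): truth gives -5, best alternative gives -21.
Others bid (5, 32, 5): truth gives -5, best alternative gives -21.
(Remaining 58 profiles checked similarly; truth is weakly best in each.)
In every case the truthful bid is at least as good as any alternative, so it is a dominant strategy.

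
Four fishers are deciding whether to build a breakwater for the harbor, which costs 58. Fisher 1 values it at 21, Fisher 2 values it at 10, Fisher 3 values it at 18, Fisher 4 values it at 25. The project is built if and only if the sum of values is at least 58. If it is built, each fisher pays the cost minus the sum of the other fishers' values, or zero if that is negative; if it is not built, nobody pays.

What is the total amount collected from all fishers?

16

Total value 74 ≥ cost 58, so it is built.
Fisher 1: others sum to 53; max(0, 58 - 53) = 5.
Fisher 2: others sum to 64; max(0, 58 - 64) = 0.
Fisher 3: others sum to 56; max(0, 58 - 56) = 2.
Fisher 4: others sum to 49; max(0, 58 - 49) = 9.
Total collected = 5 + 0 + 2 + 9 = 16.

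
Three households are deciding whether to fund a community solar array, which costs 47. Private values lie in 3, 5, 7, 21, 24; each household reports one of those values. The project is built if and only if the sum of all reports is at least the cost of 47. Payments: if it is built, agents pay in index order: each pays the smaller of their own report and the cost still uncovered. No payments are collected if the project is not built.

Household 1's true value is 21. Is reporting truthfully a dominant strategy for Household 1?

No

Consider the case where Household 2 reports 21 and Household 3 reports 21.
Truthful report 21: project built, pays 21, utility 21 - 21 = 0.
Report 5 instead: project built, pays 5, utility 21 - 5 = 16.
Since 16 > 0, reporting 5 is strictly better here, so truthful reporting is not dominant.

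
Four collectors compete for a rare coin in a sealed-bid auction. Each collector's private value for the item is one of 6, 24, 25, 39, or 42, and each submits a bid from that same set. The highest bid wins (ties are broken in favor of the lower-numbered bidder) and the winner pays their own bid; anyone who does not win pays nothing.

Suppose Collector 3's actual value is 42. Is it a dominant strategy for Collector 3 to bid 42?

No

Consider the case where Collector 1 bids 6, Collector 2 bids 6 and Collector 4 bids 6.
Truthful bid 42: wins, pays 42, utility 42 - 42 = 0.
Bid 24 instead: wins, pays 24, utility 42 - 24 = 18.
Since 18 > 0, bidding 24 is strictly better here, so truthful bidding is not dominant.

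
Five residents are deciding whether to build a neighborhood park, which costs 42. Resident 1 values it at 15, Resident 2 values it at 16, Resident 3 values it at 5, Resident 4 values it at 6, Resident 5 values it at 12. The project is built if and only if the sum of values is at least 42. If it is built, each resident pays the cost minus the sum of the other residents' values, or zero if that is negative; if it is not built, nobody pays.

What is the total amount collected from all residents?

Total value 54 ≥ cost 42, so it is built.
Resident 1: others sum to 39; max(0, 42 - 39) = 3.
Resident 2: others sum to 38; max(0, 42 - 38) = 4.
Resident 3: others sum to 49; max(0, 42 - 49) = 0.
Resident 4: others sum to 48; max(0, 42 - 48) = 0.
Resident 5: others sum to 42; max(0, 42 - 42) = 0.
Total collected = 3 + 4 + 0 + 0 + 0 = 7.

7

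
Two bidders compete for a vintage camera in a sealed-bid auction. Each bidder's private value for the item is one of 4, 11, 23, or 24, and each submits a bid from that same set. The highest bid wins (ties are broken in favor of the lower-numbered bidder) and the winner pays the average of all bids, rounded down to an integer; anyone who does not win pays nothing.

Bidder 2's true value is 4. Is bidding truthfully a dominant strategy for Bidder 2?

Check each profile of the others' bids and compare truth against every alternative bid.
Others bid (4): truth gives 0, best alternative gives -3.
Others bid (11): truth gives 0, best alternative gives 0.
Others bid (23): truth gives 0, best alternative gives 0.
Others bid (24): truth gives 0, best alternative gives 0.
In every case the truthful bid is at least as good as any alternative, so it is a dominant strategy.

Yes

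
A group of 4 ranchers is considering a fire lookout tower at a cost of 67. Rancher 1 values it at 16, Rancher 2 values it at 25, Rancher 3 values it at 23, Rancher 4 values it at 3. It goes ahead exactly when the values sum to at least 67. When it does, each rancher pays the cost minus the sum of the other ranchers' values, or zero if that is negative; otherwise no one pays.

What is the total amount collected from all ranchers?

67

Total value 67 ≥ cost 67, so it is built.
Rancher 1: others sum to 51; max(0, 67 - 51) = 16.
Rancher 2: others sum to 42; max(0, 67 - 42) = 25.
Rancher 3: others sum to 44; max(0, 67 - 44) = 23.
Rancher 4: others sum to 64; max(0, 67 - 64) = 3.
Total collected = 16 + 25 + 23 + 3 = 67.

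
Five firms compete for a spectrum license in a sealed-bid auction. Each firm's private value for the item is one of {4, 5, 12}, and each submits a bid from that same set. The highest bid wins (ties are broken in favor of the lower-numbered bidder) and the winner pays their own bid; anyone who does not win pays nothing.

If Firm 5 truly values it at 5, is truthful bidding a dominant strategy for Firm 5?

Check each profile of the others' bids and compare truth against every alternative bid.
Others bid (4, 4, 4, 4): truth gives 0, best alternative gives 0.
Others bid (4, 4, 4, 5): truth gives 0, best alternative gives 0.
Others bid (4, 4, 4, 12): truth gives 0, best alternative gives 0.
Others bid (4, 4, 5, 4): truth gives 0, best alternative gives 0.
Others bid (4, 4, 5, 5): truth gives 0, best alternative gives 0.
Others bid (4, 4, 5, 12): truth gives 0, best alternative gives 0.
(Remaining 75 profiles checked similarly; truth is weakly best in each.)
In every case the truthful bid is at least as good as any alternative, so it is a dominant strategy.

Yes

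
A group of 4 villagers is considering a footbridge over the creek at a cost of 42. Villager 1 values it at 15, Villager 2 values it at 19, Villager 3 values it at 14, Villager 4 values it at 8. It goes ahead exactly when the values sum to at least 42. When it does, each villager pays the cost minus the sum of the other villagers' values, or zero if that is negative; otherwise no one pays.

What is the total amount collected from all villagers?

6

Total value 56 ≥ cost 42, so it is built.
Villager 1: others sum to 41; max(0, 42 - 41) = 1.
Villager 2: others sum to 37; max(0, 42 - 37) = 5.
Villager 3: others sum to 42; max(0, 42 - 42) = 0.
Villager 4: others sum to 48; max(0, 42 - 48) = 0.
Total collected = 1 + 5 + 0 + 0 = 6.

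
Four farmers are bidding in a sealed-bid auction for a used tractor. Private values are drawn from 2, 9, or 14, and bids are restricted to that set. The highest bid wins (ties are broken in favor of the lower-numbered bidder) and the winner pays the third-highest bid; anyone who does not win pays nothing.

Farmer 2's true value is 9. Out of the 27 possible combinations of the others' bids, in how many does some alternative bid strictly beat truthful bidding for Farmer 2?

3

Others bid (2, 2, 14): truth gives 0; bid 14 gives 7 > 0. Violating.
Others bid (2, 14, 2): truth gives 0; bid 14 gives 7 > 0. Violating.
Others bid (9, 2, 2): truth gives 0; bid 14 gives 7 > 0. Violating.
Others bid (2, 2, 2): truth gives 7; no alternative beats it.
Others bid (2, 2, 9): truth gives 7; no alternative beats it.
(Checking all 27 profiles: 3 have a profitable deviation, 24 do not.)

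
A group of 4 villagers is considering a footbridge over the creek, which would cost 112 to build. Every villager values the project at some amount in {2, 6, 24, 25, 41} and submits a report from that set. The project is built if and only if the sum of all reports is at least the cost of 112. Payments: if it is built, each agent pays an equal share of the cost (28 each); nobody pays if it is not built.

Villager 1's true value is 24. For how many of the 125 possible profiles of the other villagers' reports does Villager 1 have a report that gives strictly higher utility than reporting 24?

21

Others report (6, 41, 41): truth gives -4; report 2 gives 0 > -4. Violating.
Others report (24, 24, 41): truth gives -4; report 2 gives 0 > -4. Violating.
Others report (24, 25, 41): truth gives -4; report 2 gives 0 > -4. Violating.
Others report (24, 41, 24): truth gives -4; report 2 gives 0 > -4. Violating.
Others report (2, 2, 2): truth gives 0; no alternative beats it.
Others report (2, 2, 6): truth gives 0; no alternative beats it.
(Checking all 125 profiles: 21 have a profitable deviation, 104 do not.)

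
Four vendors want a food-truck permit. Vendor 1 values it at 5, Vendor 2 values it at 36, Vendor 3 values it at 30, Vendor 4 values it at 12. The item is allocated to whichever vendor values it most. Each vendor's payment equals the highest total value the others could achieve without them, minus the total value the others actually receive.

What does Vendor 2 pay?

30

Vendor 2 has the highest value and receives the item.
Without Vendor 2, the item would go to the next-highest value, 30, so the others could achieve 30.
With Vendor 2 present and winning, the others receive nothing, so their total is 0.
Payment = 30 - 0 = 30.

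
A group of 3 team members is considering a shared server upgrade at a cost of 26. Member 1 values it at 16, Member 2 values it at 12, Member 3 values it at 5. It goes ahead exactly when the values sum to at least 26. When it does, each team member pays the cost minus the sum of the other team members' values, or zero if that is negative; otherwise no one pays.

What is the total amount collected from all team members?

Total value 33 ≥ cost 26, so it is built.
Member 1: others sum to 17; max(0, 26 - 17) = 9.
Member 2: others sum to 21; max(0, 26 - 21) = 5.
Member 3: others sum to 28; max(0, 26 - 28) = 0.
Total collected = 9 + 5 + 0 = 14.

14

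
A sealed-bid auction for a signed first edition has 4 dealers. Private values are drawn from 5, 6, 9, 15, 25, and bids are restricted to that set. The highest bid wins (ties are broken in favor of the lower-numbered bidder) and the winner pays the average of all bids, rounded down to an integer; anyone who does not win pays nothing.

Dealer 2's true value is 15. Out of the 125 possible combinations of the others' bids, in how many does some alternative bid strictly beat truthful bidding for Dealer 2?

Others bid (5, 5, 5): truth gives 8; bid 6 gives 10 > 8. Violating.
Others bid (5, 5, 6): truth gives 8; bid 6 gives 10 > 8. Violating.
Others bid (5, 5, 9): truth gives 7; bid 9 gives 8 > 7. Violating.
Others bid (5, 6, 5): truth gives 8; bid 6 gives 10 > 8. Violating.
Others bid (5, 5, 15): truth gives 5; no alternative beats it.
Others bid (5, 5, 25): truth gives 0; no alternative beats it.
(Checking all 125 profiles: 27 have a profitable deviation, 98 do not.)

27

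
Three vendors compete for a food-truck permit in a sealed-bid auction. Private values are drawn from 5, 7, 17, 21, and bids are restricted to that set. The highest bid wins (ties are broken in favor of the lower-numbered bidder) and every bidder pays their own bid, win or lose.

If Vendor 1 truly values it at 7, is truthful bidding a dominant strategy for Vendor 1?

No

Consider the case where Vendor 2 bids 5 and Vendor 3 bids 5.
Truthful bid 7: wins, pays 7, utility 7 - 7 = 0.
Bid 5 instead: wins, pays 5, utility 7 - 5 = 2.
Since 2 > 0, bidding 5 is strictly better here, so truthful bidding is not dominant.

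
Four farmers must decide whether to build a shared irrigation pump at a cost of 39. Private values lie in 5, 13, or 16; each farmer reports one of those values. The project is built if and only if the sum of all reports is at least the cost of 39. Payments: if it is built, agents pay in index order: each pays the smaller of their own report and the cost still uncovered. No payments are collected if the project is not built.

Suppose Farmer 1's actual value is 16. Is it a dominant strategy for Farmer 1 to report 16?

No

Consider the case where Farmer 2 reports 5, Farmer 3 reports 5 and Farmer 4 reports 16.
Truthful report 16: project built, pays 16, utility 16 - 16 = 0.
Report 13 instead: project built, pays 13, utility 16 - 13 = 3.
Since 3 > 0, reporting 13 is strictly better here, so truthful reporting is not dominant.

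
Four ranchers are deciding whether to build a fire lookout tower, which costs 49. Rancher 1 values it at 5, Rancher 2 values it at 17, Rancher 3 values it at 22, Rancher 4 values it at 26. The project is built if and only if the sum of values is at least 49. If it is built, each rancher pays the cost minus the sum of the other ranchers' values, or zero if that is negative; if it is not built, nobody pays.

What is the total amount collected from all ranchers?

Total value 70 ≥ cost 49, so it is built.
Rancher 1: others sum to 65; max(0, 49 - 65) = 0.
Rancher 2: others sum to 53; max(0, 49 - 53) = 0.
Rancher 3: others sum to 48; max(0, 49 - 48) = 1.
Rancher 4: others sum to 44; max(0, 49 - 44) = 5.
Total collected = 0 + 0 + 1 + 5 = 6.

6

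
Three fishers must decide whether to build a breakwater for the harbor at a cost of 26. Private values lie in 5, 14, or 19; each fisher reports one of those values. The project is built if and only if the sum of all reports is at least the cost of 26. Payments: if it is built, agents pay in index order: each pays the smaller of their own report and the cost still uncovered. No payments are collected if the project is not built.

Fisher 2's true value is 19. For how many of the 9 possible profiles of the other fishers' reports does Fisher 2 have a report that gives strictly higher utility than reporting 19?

7

Others report (5, 14): truth gives 0; report 14 gives 5 > 0. Violating.
Others report (5, 19): truth gives 0; report 5 gives 14 > 0. Violating.
Others report (14, 14): truth gives 7; report 5 gives 14 > 7. Violating.
Others report (14, 19): truth gives 7; report 5 gives 14 > 7. Violating.
Others report (5, 5): truth gives 0; no alternative beats it.
Others report (14, 5): truth gives 7; no alternative beats it.
(Checking all 9 profiles: 7 have a profitable deviation, 2 do not.)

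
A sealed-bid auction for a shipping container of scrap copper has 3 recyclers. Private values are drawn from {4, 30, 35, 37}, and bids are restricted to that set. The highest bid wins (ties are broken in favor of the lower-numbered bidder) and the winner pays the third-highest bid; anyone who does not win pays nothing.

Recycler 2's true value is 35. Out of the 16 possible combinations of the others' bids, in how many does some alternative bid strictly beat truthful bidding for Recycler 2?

Others bid (4, 37): truth gives 0; bid 37 gives 31 > 0. Violating.
Others bid (30, 37): truth gives 0; bid 37 gives 5 > 0. Violating.
Others bid (35, 4): truth gives 0; bid 37 gives 31 > 0. Violating.
Others bid (35, 30): truth gives 0; bid 37 gives 5 > 0. Violating.
Others bid (4, 4): truth gives 31; no alternative beats it.
Others bid (4, 30): truth gives 31; no alternative beats it.
(Checking all 16 profiles: 4 have a profitable deviation, 12 do not.)

4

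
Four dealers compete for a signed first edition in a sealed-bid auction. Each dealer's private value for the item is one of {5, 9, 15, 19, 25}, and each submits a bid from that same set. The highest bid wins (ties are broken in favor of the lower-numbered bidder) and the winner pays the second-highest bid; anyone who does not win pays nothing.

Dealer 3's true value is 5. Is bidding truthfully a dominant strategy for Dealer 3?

Yes

Check each profile of the others' bids and compare truth against every alternative bid.
Others bid (5, 5, 9): truth gives 0, best alternative gives -4.
Others bid (5, 5, 5): truth gives 0, best alternative gives 0.
Others bid (5, 5, 15): truth gives 0, best alternative gives 0.
Others bid (5, 5, 19): truth gives 0, best alternative gives 0.
Others bid (5, 5, 25): truth gives 0, best alternative gives 0.
Others bid (5, 9, 5): truth gives 0, best alternative gives 0.
(Remaining 119 profiles checked similarly; truth is weakly best in each.)
In every case the truthful bid is at least as good as any alternative, so it is a dominant strategy.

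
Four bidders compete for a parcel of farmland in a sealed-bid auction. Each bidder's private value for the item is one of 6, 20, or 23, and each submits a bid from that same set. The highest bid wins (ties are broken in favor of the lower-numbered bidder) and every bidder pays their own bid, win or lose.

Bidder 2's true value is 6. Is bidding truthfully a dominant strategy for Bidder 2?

Check each profile of the others' bids and compare truth against every alternative bid.
Others bid (23, 6, 6): truth gives -6, best alternative gives -20.
Others bid (23, 6, 20): truth gives -6, best alternative gives -20.
Others bid (23, 6, 23): truth gives -6, best alternative gives -20.
Others bid (23, 20, 6): truth gives -6, best alternative gives -20.
Others bid (23, 20, 20): truth gives -6, best alternative gives -20.
Others bid (23, 20, 23): truth gives -6, best alternative gives -20.
(Remaining 21 profiles checked similarly; truth is weakly best in each.)
In every case the truthful bid is at least as good as any alternative, so it is a dominant strategy.

Yes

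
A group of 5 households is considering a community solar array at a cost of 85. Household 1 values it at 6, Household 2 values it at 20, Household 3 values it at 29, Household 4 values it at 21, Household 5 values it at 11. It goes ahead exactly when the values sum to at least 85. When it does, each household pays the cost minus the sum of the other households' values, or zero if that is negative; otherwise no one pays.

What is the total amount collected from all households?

Total value 87 ≥ cost 85, so it is built.
Household 1: others sum to 81; max(0, 85 - 81) = 4.
Household 2: others sum to 67; max(0, 85 - 67) = 18.
Household 3: others sum to 58; max(0, 85 - 58) = 27.
Household 4: others sum to 66; max(0, 85 - 66) = 19.
Household 5: others sum to 76; max(0, 85 - 76) = 9.
Total collected = 4 + 18 + 27 + 19 + 9 = 77.

77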